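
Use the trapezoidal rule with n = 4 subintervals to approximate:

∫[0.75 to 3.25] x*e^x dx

f(x) = x*e^x
a = 0.75, b = 3.25, n = 4
h = (b - a)/n = 0.625000

Trapezoidal rule: (h/2)[f(x₀) + 2f(x₁) + 2f(x₂) + ... + f(xₙ)]

x_0 = 0.7500, f(x_0) = 1.587750, coefficient = 1
x_1 = 1.3750, f(x_1) = 5.438230, coefficient = 2
x_2 = 2.0000, f(x_2) = 14.778112, coefficient = 2
x_3 = 2.6250, f(x_3) = 36.237007, coefficient = 2
x_4 = 3.2500, f(x_4) = 83.818605, coefficient = 1

I ≈ (0.625000/2) × 198.313055 = 61.972830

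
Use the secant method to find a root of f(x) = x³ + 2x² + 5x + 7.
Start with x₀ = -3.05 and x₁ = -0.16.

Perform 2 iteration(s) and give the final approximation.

f(x) = x³ + 2x² + 5x + 7
x₀ = -3.05, x₁ = -0.16

Secant formula: x_{n+1} = x_n - f(x_n)(x_n - x_{n-1})/(f(x_n) - f(x_{n-1}))

Iteration 1:
  f(-3.050000) = -18.017625
  f(-0.160000) = 6.247104
  x_2 = -0.160000 - 6.247104×(-0.160000 - (-3.050000))/(6.247104 - (-18.017625))
       = -0.904048
Iteration 2:
  f(-0.160000) = 6.247104
  f(-0.904048) = 3.375483
  x_3 = -0.904048 - 3.375483×(-0.904048 - (-0.160000))/(3.375483 - 6.247104)
       = -1.778649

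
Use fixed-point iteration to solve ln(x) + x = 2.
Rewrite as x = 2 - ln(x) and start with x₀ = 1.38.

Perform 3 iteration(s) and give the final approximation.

Equation: ln(x) + x = 2
Fixed-point form: x = 2 - ln(x)
x₀ = 1.38

x_1 = g(1.380000) = 1.677917
x_2 = g(1.677917) = 1.482447
x_3 = g(1.482447) = 1.606306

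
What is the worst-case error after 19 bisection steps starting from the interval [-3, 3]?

Bisection error bound: |error| ≤ (b-a)/2^n
|error| ≤ (3 - (-3))/2^19 = 6/2^19
|error| ≤ 0.0000114441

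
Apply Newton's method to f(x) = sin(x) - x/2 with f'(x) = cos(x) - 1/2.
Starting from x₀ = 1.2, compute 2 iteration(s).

f(x) = sin(x) - x/2
f'(x) = cos(x) - 1/2
x₀ = 1.2

Newton-Raphson formula: x_{n+1} = x_n - f(x_n)/f'(x_n)

Iteration 1:
  f(1.200000) = 0.332039
  f'(1.200000) = -0.137642
  x_1 = 1.200000 - 0.332039/(-0.137642) = 3.612334
Iteration 2:
  f(3.612334) = -2.259714
  f'(3.612334) = -1.391232
  x_2 = 3.612334 - (-2.259714)/(-1.391232) = 1.988080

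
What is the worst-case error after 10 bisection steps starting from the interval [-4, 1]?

Bisection error bound: |error| ≤ (b-a)/2^n
|error| ≤ (1 - (-4))/2^10 = 5/2^10
|error| ≤ 0.0048828125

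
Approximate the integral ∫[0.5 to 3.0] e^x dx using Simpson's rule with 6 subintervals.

f(x) = e^x
a = 0.5, b = 3.0, n = 6
h = (b - a)/n = 0.416667

Simpson's rule: (h/3)[f(x₀) + 4f(x₁) + 2f(x₂) + ... + f(xₙ)]

x_0 = 0.5000, f(x_0) = 1.648721, coefficient = 1
x_1 = 0.9167, f(x_1) = 2.500940, coefficient = 4
x_2 = 1.3333, f(x_2) = 3.793668, coefficient = 2
x_3 = 1.7500, f(x_3) = 5.754603, coefficient = 4
x_4 = 2.1667, f(x_4) = 8.729138, coefficient = 2
x_5 = 2.5833, f(x_5) = 13.241202, coefficient = 4
x_6 = 3.0000, f(x_6) = 20.085537, coefficient = 1

I ≈ (0.416667/3) × 132.766850 = 18.439840
Exact value: 18.436816
Error: 0.003025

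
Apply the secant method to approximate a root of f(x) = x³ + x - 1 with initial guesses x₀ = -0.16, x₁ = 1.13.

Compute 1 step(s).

f(x) = x³ + x - 1
x₀ = -0.16, x₁ = 1.13

Secant formula: x_{n+1} = x_n - f(x_n)(x_n - x_{n-1})/(f(x_n) - f(x_{n-1}))

Iteration 1:
  f(-0.160000) = -1.164096
  f(1.130000) = 1.572897
  x_2 = 1.130000 - 1.572897×(1.130000 - (-0.160000))/(1.572897 - (-1.164096))
       = 0.388662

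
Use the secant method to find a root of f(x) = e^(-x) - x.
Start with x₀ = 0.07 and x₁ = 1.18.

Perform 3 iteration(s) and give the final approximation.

f(x) = e^(-x) - x
x₀ = 0.07, x₁ = 1.18

Secant formula: x_{n+1} = x_n - f(x_n)(x_n - x_{n-1})/(f(x_n) - f(x_{n-1}))

Iteration 1:
  f(0.070000) = 0.862394
  f(1.180000) = -0.872721
  x_2 = 1.180000 - (-0.872721)×(1.180000 - 0.070000)/(-0.872721 - 0.862394)
       = 0.621697
Iteration 2:
  f(1.180000) = -0.872721
  f(0.621697) = -0.084664
  x_3 = 0.621697 - (-0.084664)×(0.621697 - 1.180000)/(-0.084664 - (-0.872721))
       = 0.561716
Iteration 3:
  f(0.621697) = -0.084664
  f(0.561716) = 0.008514
  x_4 = 0.561716 - 0.008514×(0.561716 - 0.621697)/(0.008514 - (-0.084664))
       = 0.567196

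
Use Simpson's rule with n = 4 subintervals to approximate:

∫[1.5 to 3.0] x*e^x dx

f(x) = x*e^x
a = 1.5, b = 3.0, n = 4
h = (b - a)/n = 0.375000

Simpson's rule: (h/3)[f(x₀) + 4f(x₁) + 2f(x₂) + ... + f(xₙ)]

x_0 = 1.5000, f(x_0) = 6.722534, coefficient = 1
x_1 = 1.8750, f(x_1) = 12.226536, coefficient = 4
x_2 = 2.2500, f(x_2) = 21.347406, coefficient = 2
x_3 = 2.6250, f(x_3) = 36.237007, coefficient = 4
x_4 = 3.0000, f(x_4) = 60.256611, coefficient = 1

I ≈ (0.375000/3) × 303.528128 = 37.941016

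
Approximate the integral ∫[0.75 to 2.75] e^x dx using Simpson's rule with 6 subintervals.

f(x) = e^x
a = 0.75, b = 2.75, n = 6
h = (b - a)/n = 0.333333

Simpson's rule: (h/3)[f(x₀) + 4f(x₁) + 2f(x₂) + ... + f(xₙ)]

x_0 = 0.7500, f(x_0) = 2.117000, coefficient = 1
x_1 = 1.0833, f(x_1) = 2.954512, coefficient = 4
x_2 = 1.4167, f(x_2) = 4.123353, coefficient = 2
x_3 = 1.7500, f(x_3) = 5.754603, coefficient = 4
x_4 = 2.0833, f(x_4) = 8.031195, coefficient = 2
x_5 = 2.4167, f(x_5) = 11.208436, coefficient = 4
x_6 = 2.7500, f(x_6) = 15.642632, coefficient = 1

I ≈ (0.333333/3) × 121.738927 = 13.526547
Exact value: 13.525632
Error: 0.000916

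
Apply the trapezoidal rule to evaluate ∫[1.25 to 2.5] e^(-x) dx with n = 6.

f(x) = e^(-x)
a = 1.25, b = 2.5, n = 6
h = (b - a)/n = 0.208333

Trapezoidal rule: (h/2)[f(x₀) + 2f(x₁) + 2f(x₂) + ... + f(xₙ)]

x_0 = 1.2500, f(x_0) = 0.286505, coefficient = 1
x_1 = 1.4583, f(x_1) = 0.232624, coefficient = 2
x_2 = 1.6667, f(x_2) = 0.188876, coefficient = 2
x_3 = 1.8750, f(x_3) = 0.153355, coefficient = 2
x_4 = 2.0833, f(x_4) = 0.124514, coefficient = 2
x_5 = 2.2917, f(x_5) = 0.101098, coefficient = 2
x_6 = 2.5000, f(x_6) = 0.082085, coefficient = 1

I ≈ (0.208333/2) × 1.969523 = 0.205159
Exact value: 0.204420
Error: 0.000739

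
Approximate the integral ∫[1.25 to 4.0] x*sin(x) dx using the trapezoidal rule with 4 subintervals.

f(x) = x*sin(x)
a = 1.25, b = 4.0, n = 4
h = (b - a)/n = 0.687500

Trapezoidal rule: (h/2)[f(x₀) + 2f(x₁) + 2f(x₂) + ... + f(xₙ)]

x_0 = 1.2500, f(x_0) = 1.186231, coefficient = 1
x_1 = 1.9375, f(x_1) = 1.808684, coefficient = 2
x_2 = 2.6250, f(x_2) = 1.296541, coefficient = 2
x_3 = 3.3125, f(x_3) = -0.563379, coefficient = 2
x_4 = 4.0000, f(x_4) = -3.027210, coefficient = 1

I ≈ (0.687500/2) × 3.242713 = 1.114683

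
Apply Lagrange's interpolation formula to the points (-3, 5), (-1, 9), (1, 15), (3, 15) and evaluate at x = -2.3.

Lagrange interpolation formula:
P(x) = Σ yᵢ × Lᵢ(x)
where Lᵢ(x) = Π_{j≠i} (x - xⱼ)/(xᵢ - xⱼ)

L_0(-2.3) = (-2.3 - (-1))/(-3 - (-1)) × (-2.3 - 1)/(-3 - 1) × (-2.3 - 3)/(-3 - 3) = 0.473687
L_1(-2.3) = (-2.3 - (-3))/(-1 - (-3)) × (-2.3 - 1)/(-1 - 1) × (-2.3 - 3)/(-1 - 3) = 0.765188
L_2(-2.3) = (-2.3 - (-3))/(1 - (-3)) × (-2.3 - (-1))/(1 - (-1)) × (-2.3 - 3)/(1 - 3) = -0.301438
L_3(-2.3) = (-2.3 - (-3))/(3 - (-3)) × (-2.3 - (-1))/(3 - (-1)) × (-2.3 - 1)/(3 - 1) = 0.062562

P(-2.3) = 5×L_0(-2.3) + 9×L_1(-2.3) + 15×L_2(-2.3) + 15×L_3(-2.3)
P(-2.3) = 5.672000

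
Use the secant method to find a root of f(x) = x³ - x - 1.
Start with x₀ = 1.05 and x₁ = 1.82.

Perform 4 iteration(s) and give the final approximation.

f(x) = x³ - x - 1
x₀ = 1.05, x₁ = 1.82

Secant formula: x_{n+1} = x_n - f(x_n)(x_n - x_{n-1})/(f(x_n) - f(x_{n-1}))

Iteration 1:
  f(1.050000) = -0.892375
  f(1.820000) = 3.208568
  x_2 = 1.820000 - 3.208568×(1.820000 - 1.050000)/(3.208568 - (-0.892375))
       = 1.217554
Iteration 2:
  f(1.820000) = 3.208568
  f(1.217554) = -0.412607
  x_3 = 1.217554 - (-0.412607)×(1.217554 - 1.820000)/(-0.412607 - 3.208568)
       = 1.286198
Iteration 3:
  f(1.217554) = -0.412607
  f(1.286198) = -0.158433
  x_4 = 1.286198 - (-0.158433)×(1.286198 - 1.217554)/(-0.158433 - (-0.412607))
       = 1.328986
Iteration 4:
  f(1.286198) = -0.158433
  f(1.328986) = 0.018274
  x_5 = 1.328986 - 0.018274×(1.328986 - 1.286198)/(0.018274 - (-0.158433))
       = 1.324561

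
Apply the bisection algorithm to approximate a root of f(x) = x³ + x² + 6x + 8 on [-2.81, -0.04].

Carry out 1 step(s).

f(x) = x³ + x² + 6x + 8
Initial interval: [-2.81, -0.04]

Iteration 1:
  c_1 = (-2.810000 + (-0.040000))/2 = -1.425000
  f(c_1) = f(-1.425000) = -1.413016
  f(a) × f(c) ≥ 0, new interval: [-1.425000, -0.040000]

After 1 iteration(s), the approximation is c_1 = -1.425000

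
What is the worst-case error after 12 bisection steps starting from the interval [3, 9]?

Bisection error bound: |error| ≤ (b-a)/2^n
|error| ≤ (9 - 3)/2^12 = 6/2^12
|error| ≤ 0.0014648438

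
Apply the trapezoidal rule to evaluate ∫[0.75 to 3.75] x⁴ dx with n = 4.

f(x) = x⁴
a = 0.75, b = 3.75, n = 4
h = (b - a)/n = 0.750000

Trapezoidal rule: (h/2)[f(x₀) + 2f(x₁) + 2f(x₂) + ... + f(xₙ)]

x_0 = 0.7500, f(x_0) = 0.316406, coefficient = 1
x_1 = 1.5000, f(x_1) = 5.062500, coefficient = 2
x_2 = 2.2500, f(x_2) = 25.628906, coefficient = 2
x_3 = 3.0000, f(x_3) = 81.000000, coefficient = 2
x_4 = 3.7500, f(x_4) = 197.753906, coefficient = 1

I ≈ (0.750000/2) × 421.453125 = 158.044922
Exact value: 148.267969
Error: 9.776953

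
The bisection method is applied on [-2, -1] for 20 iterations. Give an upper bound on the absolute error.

Bisection error bound: |error| ≤ (b-a)/2^n
|error| ≤ (-1 - (-2))/2^20 = 1/2^20
|error| ≤ 0.0000009537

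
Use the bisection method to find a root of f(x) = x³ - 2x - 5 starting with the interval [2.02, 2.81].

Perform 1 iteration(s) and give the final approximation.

f(x) = x³ - 2x - 5
Initial interval: [2.02, 2.81]

Iteration 1:
  c_1 = (2.020000 + 2.810000)/2 = 2.415000
  f(c_1) = f(2.415000) = 4.254823
  f(a) × f(c) < 0, new interval: [2.020000, 2.415000]

After 1 iteration(s), the approximation is c_1 = 2.415000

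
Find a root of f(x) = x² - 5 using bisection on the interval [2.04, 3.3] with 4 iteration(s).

f(x) = x² - 5
Initial interval: [2.04, 3.3]

Iteration 1:
  c_1 = (2.040000 + 3.300000)/2 = 2.670000
  f(c_1) = f(2.670000) = 2.128900
  f(a) × f(c) < 0, new interval: [2.040000, 2.670000]
Iteration 2:
  c_2 = (2.040000 + 2.670000)/2 = 2.355000
  f(c_2) = f(2.355000) = 0.546025
  f(a) × f(c) < 0, new interval: [2.040000, 2.355000]
Iteration 3:
  c_3 = (2.040000 + 2.355000)/2 = 2.197500
  f(c_3) = f(2.197500) = -0.170994
  f(a) × f(c) ≥ 0, new interval: [2.197500, 2.355000]
Iteration 4:
  c_4 = (2.197500 + 2.355000)/2 = 2.276250
  f(c_4) = f(2.276250) = 0.181314
  f(a) × f(c) < 0, new interval: [2.197500, 2.276250]

After 4 iteration(s), the approximation is c_4 = 2.276250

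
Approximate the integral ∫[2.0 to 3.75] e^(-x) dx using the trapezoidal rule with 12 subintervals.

f(x) = e^(-x)
a = 2.0, b = 3.75, n = 12
h = (b - a)/n = 0.145833

Trapezoidal rule: (h/2)[f(x₀) + 2f(x₁) + 2f(x₂) + ... + f(xₙ)]

x_0 = 2.0000, f(x_0) = 0.135335, coefficient = 1
x_1 = 2.1458, f(x_1) = 0.116971, coefficient = 2
x_2 = 2.2917, f(x_2) = 0.101098, coefficient = 2
x_3 = 2.4375, f(x_3) = 0.087379, coefficient = 2
x_4 = 2.5833, f(x_4) = 0.075522, coefficient = 2
x_5 = 2.7292, f(x_5) = 0.065274, coefficient = 2
x_6 = 2.8750, f(x_6) = 0.056416, coefficient = 2
x_7 = 3.0208, f(x_7) = 0.048761, coefficient = 2
x_8 = 3.1667, f(x_8) = 0.042144, coefficient = 2
x_9 = 3.3125, f(x_9) = 0.036425, coefficient = 2
x_10 = 3.4583, f(x_10) = 0.031482, coefficient = 2
x_11 = 3.6042, f(x_11) = 0.027210, coefficient = 2
x_12 = 3.7500, f(x_12) = 0.023518, coefficient = 1

I ≈ (0.145833/2) × 1.536214 = 0.112016
Exact value: 0.111818
Error: 0.000198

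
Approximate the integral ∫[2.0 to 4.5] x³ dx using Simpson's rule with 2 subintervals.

f(x) = x³
a = 2.0, b = 4.5, n = 2
h = (b - a)/n = 1.250000

Simpson's rule: (h/3)[f(x₀) + 4f(x₁) + 2f(x₂) + ... + f(xₙ)]

x_0 = 2.0000, f(x_0) = 8.000000, coefficient = 1
x_1 = 3.2500, f(x_1) = 34.328125, coefficient = 4
x_2 = 4.5000, f(x_2) = 91.125000, coefficient = 1

I ≈ (1.250000/3) × 236.437500 = 98.515625
Exact value: 98.515625
Error: 0.000000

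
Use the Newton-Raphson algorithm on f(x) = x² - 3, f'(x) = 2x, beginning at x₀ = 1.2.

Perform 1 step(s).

f(x) = x² - 3
f'(x) = 2x
x₀ = 1.2

Newton-Raphson formula: x_{n+1} = x_n - f(x_n)/f'(x_n)

Iteration 1:
  f(1.200000) = -1.560000
  f'(1.200000) = 2.400000
  x_1 = 1.200000 - (-1.560000)/2.400000 = 1.850000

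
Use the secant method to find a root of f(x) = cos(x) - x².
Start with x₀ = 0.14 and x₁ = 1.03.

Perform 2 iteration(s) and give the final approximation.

f(x) = cos(x) - x²
x₀ = 0.14, x₁ = 1.03

Secant formula: x_{n+1} = x_n - f(x_n)(x_n - x_{n-1})/(f(x_n) - f(x_{n-1}))

Iteration 1:
  f(0.140000) = 0.970616
  f(1.030000) = -0.546081
  x_2 = 1.030000 - (-0.546081)×(1.030000 - 0.140000)/(-0.546081 - 0.970616)
       = 0.709559
Iteration 2:
  f(1.030000) = -0.546081
  f(0.709559) = 0.255176
  x_3 = 0.709559 - 0.255176×(0.709559 - 1.030000)/(0.255176 - (-0.546081))
       = 0.811609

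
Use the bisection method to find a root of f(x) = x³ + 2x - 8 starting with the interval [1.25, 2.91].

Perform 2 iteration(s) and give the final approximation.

f(x) = x³ + 2x - 8
Initial interval: [1.25, 2.91]

Iteration 1:
  c_1 = (1.250000 + 2.910000)/2 = 2.080000
  f(c_1) = f(2.080000) = 5.158912
  f(a) × f(c) < 0, new interval: [1.250000, 2.080000]
Iteration 2:
  c_2 = (1.250000 + 2.080000)/2 = 1.665000
  f(c_2) = f(1.665000) = -0.054245
  f(a) × f(c) ≥ 0, new interval: [1.665000, 2.080000]

After 2 iteration(s), the approximation is c_2 = 1.665000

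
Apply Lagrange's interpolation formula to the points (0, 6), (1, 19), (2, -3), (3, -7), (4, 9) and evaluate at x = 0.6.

Lagrange interpolation formula:
P(x) = Σ yᵢ × Lᵢ(x)
where Lᵢ(x) = Π_{j≠i} (x - xⱼ)/(xᵢ - xⱼ)

L_0(0.6) = (0.6 - 1)/(0 - 1) × (0.6 - 2)/(0 - 2) × (0.6 - 3)/(0 - 3) × (0.6 - 4)/(0 - 4) = 0.190400
L_1(0.6) = (0.6 - 0)/(1 - 0) × (0.6 - 2)/(1 - 2) × (0.6 - 3)/(1 - 3) × (0.6 - 4)/(1 - 4) = 1.142400
L_2(0.6) = (0.6 - 0)/(2 - 0) × (0.6 - 1)/(2 - 1) × (0.6 - 3)/(2 - 3) × (0.6 - 4)/(2 - 4) = -0.489600
L_3(0.6) = (0.6 - 0)/(3 - 0) × (0.6 - 1)/(3 - 1) × (0.6 - 2)/(3 - 2) × (0.6 - 4)/(3 - 4) = 0.190400
L_4(0.6) = (0.6 - 0)/(4 - 0) × (0.6 - 1)/(4 - 1) × (0.6 - 2)/(4 - 2) × (0.6 - 3)/(4 - 3) = -0.033600

P(0.6) = 6×L_0(0.6) + 19×L_1(0.6) + (-3)×L_2(0.6) + (-7)×L_3(0.6) + 9×L_4(0.6)
P(0.6) = 22.681600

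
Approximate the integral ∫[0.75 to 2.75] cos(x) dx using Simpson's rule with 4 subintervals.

f(x) = cos(x)
a = 0.75, b = 2.75, n = 4
h = (b - a)/n = 0.500000

Simpson's rule: (h/3)[f(x₀) + 4f(x₁) + 2f(x₂) + ... + f(xₙ)]

x_0 = 0.7500, f(x_0) = 0.731689, coefficient = 1
x_1 = 1.2500, f(x_1) = 0.315322, coefficient = 4
x_2 = 1.7500, f(x_2) = -0.178246, coefficient = 2
x_3 = 2.2500, f(x_3) = -0.628174, coefficient = 4
x_4 = 2.7500, f(x_4) = -0.924302, coefficient = 1

I ≈ (0.500000/3) × -1.800511 = -0.300085
Exact value: -0.299978
Error: 0.000107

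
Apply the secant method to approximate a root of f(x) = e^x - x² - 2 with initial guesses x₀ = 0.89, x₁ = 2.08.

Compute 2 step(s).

f(x) = e^x - x² - 2
x₀ = 0.89, x₁ = 2.08

Secant formula: x_{n+1} = x_n - f(x_n)(x_n - x_{n-1})/(f(x_n) - f(x_{n-1}))

Iteration 1:
  f(0.890000) = -0.356970
  f(2.080000) = 1.678069
  x_2 = 2.080000 - 1.678069×(2.080000 - 0.890000)/(1.678069 - (-0.356970))
       = 1.098740
Iteration 2:
  f(2.080000) = 1.678069
  f(1.098740) = -0.206846
  x_3 = 1.098740 - (-0.206846)×(1.098740 - 2.080000)/(-0.206846 - 1.678069)
       = 1.206421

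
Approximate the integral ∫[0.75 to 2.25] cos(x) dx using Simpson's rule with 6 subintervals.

f(x) = cos(x)
a = 0.75, b = 2.25, n = 6
h = (b - a)/n = 0.250000

Simpson's rule: (h/3)[f(x₀) + 4f(x₁) + 2f(x₂) + ... + f(xₙ)]

x_0 = 0.7500, f(x_0) = 0.731689, coefficient = 1
x_1 = 1.0000, f(x_1) = 0.540302, coefficient = 4
x_2 = 1.2500, f(x_2) = 0.315322, coefficient = 2
x_3 = 1.5000, f(x_3) = 0.070737, coefficient = 4
x_4 = 1.7500, f(x_4) = -0.178246, coefficient = 2
x_5 = 2.0000, f(x_5) = -0.416147, coefficient = 4
x_6 = 2.2500, f(x_6) = -0.628174, coefficient = 1

I ≈ (0.250000/3) × 1.157239 = 0.096437
Exact value: 0.096434
Error: 0.000002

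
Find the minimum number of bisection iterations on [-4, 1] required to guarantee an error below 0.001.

We need (b-a)/2^n ≤ 0.001
(1 - (-4))/2^n ≤ 0.001
5/2^n ≤ 0.001
2^n ≥ 5000
n ≥ log₂(5000) = 12.29
n ≥ 13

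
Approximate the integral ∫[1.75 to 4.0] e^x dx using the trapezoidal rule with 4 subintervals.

f(x) = e^x
a = 1.75, b = 4.0, n = 4
h = (b - a)/n = 0.562500

Trapezoidal rule: (h/2)[f(x₀) + 2f(x₁) + 2f(x₂) + ... + f(xₙ)]

x_0 = 1.7500, f(x_0) = 5.754603, coefficient = 1
x_1 = 2.3125, f(x_1) = 10.099642, coefficient = 2
x_2 = 2.8750, f(x_2) = 17.725424, coefficient = 2
x_3 = 3.4375, f(x_3) = 31.109088, coefficient = 2
x_4 = 4.0000, f(x_4) = 54.598150, coefficient = 1

I ≈ (0.562500/2) × 178.221062 = 50.124674
Exact value: 48.843547
Error: 1.281126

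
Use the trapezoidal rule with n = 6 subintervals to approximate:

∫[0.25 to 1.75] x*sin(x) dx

f(x) = x*sin(x)
a = 0.25, b = 1.75, n = 6
h = (b - a)/n = 0.250000

Trapezoidal rule: (h/2)[f(x₀) + 2f(x₁) + 2f(x₂) + ... + f(xₙ)]

x_0 = 0.2500, f(x_0) = 0.061851, coefficient = 1
x_1 = 0.5000, f(x_1) = 0.239713, coefficient = 2
x_2 = 0.7500, f(x_2) = 0.511229, coefficient = 2
x_3 = 1.0000, f(x_3) = 0.841471, coefficient = 2
x_4 = 1.2500, f(x_4) = 1.186231, coefficient = 2
x_5 = 1.5000, f(x_5) = 1.496242, coefficient = 2
x_6 = 1.7500, f(x_6) = 1.721975, coefficient = 1

I ≈ (0.250000/2) × 10.333599 = 1.291700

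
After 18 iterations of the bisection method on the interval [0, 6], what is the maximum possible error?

Bisection error bound: |error| ≤ (b-a)/2^n
|error| ≤ (6 - 0)/2^18 = 6/2^18
|error| ≤ 0.0000228882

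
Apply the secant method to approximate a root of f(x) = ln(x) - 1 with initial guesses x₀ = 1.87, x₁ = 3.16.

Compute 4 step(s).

f(x) = ln(x) - 1
x₀ = 1.87, x₁ = 3.16

Secant formula: x_{n+1} = x_n - f(x_n)(x_n - x_{n-1})/(f(x_n) - f(x_{n-1}))

Iteration 1:
  f(1.870000) = -0.374062
  f(3.160000) = 0.150572
  x_2 = 3.160000 - 0.150572×(3.160000 - 1.870000)/(0.150572 - (-0.374062))
       = 2.789765
Iteration 2:
  f(3.160000) = 0.150572
  f(2.789765) = 0.025957
  x_3 = 2.789765 - 0.025957×(2.789765 - 3.160000)/(0.025957 - 0.150572)
       = 2.712645
Iteration 3:
  f(2.789765) = 0.025957
  f(2.712645) = -0.002076
  x_4 = 2.712645 - (-0.002076)×(2.712645 - 2.789765)/(-0.002076 - 0.025957)
       = 2.718356
Iteration 4:
  f(2.712645) = -0.002076
  f(2.718356) = 0.000027
  x_5 = 2.718356 - 0.000027×(2.718356 - 2.712645)/(0.000027 - (-0.002076))
       = 2.718282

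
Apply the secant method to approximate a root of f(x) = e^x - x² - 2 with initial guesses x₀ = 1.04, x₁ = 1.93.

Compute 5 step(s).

f(x) = e^x - x² - 2
x₀ = 1.04, x₁ = 1.93

Secant formula: x_{n+1} = x_n - f(x_n)(x_n - x_{n-1})/(f(x_n) - f(x_{n-1}))

Iteration 1:
  f(1.040000) = -0.252383
  f(1.930000) = 1.164610
  x_2 = 1.930000 - 1.164610×(1.930000 - 1.040000)/(1.164610 - (-0.252383))
       = 1.198519
Iteration 2:
  f(1.930000) = 1.164610
  f(1.198519) = -0.121244
  x_3 = 1.198519 - (-0.121244)×(1.198519 - 1.930000)/(-0.121244 - 1.164610)
       = 1.267491
Iteration 3:
  f(1.198519) = -0.121244
  f(1.267491) = -0.054604
  x_4 = 1.267491 - (-0.054604)×(1.267491 - 1.198519)/(-0.054604 - (-0.121244))
       = 1.324005
Iteration 4:
  f(1.267491) = -0.054604
  f(1.324005) = 0.005455
  x_5 = 1.324005 - 0.005455×(1.324005 - 1.267491)/(0.005455 - (-0.054604))
       = 1.318872
Iteration 5:
  f(1.324005) = 0.005455
  f(1.318872) = -0.000222
  x_6 = 1.318872 - (-0.000222)×(1.318872 - 1.324005)/(-0.000222 - 0.005455)
       = 1.319073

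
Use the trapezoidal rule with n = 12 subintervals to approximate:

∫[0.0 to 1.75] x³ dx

f(x) = x³
a = 0.0, b = 1.75, n = 12
h = (b - a)/n = 0.145833

Trapezoidal rule: (h/2)[f(x₀) + 2f(x₁) + 2f(x₂) + ... + f(xₙ)]

x_0 = 0.0000, f(x_0) = 0.000000, coefficient = 1
x_1 = 0.1458, f(x_1) = 0.003101, coefficient = 2
x_2 = 0.2917, f(x_2) = 0.024812, coefficient = 2
x_3 = 0.4375, f(x_3) = 0.083740, coefficient = 2
x_4 = 0.5833, f(x_4) = 0.198495, coefficient = 2
x_5 = 0.7292, f(x_5) = 0.387686, coefficient = 2
x_6 = 0.8750, f(x_6) = 0.669922, coefficient = 2
x_7 = 1.0208, f(x_7) = 1.063811, coefficient = 2
x_8 = 1.1667, f(x_8) = 1.587963, coefficient = 2
x_9 = 1.3125, f(x_9) = 2.260986, coefficient = 2
x_10 = 1.4583, f(x_10) = 3.101490, coefficient = 2
x_11 = 1.6042, f(x_11) = 4.128083, coefficient = 2
x_12 = 1.7500, f(x_12) = 5.359375, coefficient = 1

I ≈ (0.145833/2) × 32.379557 = 2.361009
Exact value: 2.344727
Error: 0.016283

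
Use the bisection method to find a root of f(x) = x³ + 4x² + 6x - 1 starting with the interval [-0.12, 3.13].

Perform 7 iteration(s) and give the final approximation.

f(x) = x³ + 4x² + 6x - 1
Initial interval: [-0.12, 3.13]

Iteration 1:
  c_1 = (-0.120000 + 3.130000)/2 = 1.505000
  f(c_1) = f(1.505000) = 20.498963
  f(a) × f(c) < 0, new interval: [-0.120000, 1.505000]
Iteration 2:
  c_2 = (-0.120000 + 1.505000)/2 = 0.692500
  f(c_2) = f(0.692500) = 5.405318
  f(a) × f(c) < 0, new interval: [-0.120000, 0.692500]
Iteration 3:
  c_3 = (-0.120000 + 0.692500)/2 = 0.286250
  f(c_3) = f(0.286250) = 1.068711
  f(a) × f(c) < 0, new interval: [-0.120000, 0.286250]
Iteration 4:
  c_4 = (-0.120000 + 0.286250)/2 = 0.083125
  f(c_4) = f(0.083125) = -0.473037
  f(a) × f(c) ≥ 0, new interval: [0.083125, 0.286250]
Iteration 5:
  c_5 = (0.083125 + 0.286250)/2 = 0.184687
  f(c_5) = f(0.184687) = 0.250862
  f(a) × f(c) < 0, new interval: [0.083125, 0.184687]
Iteration 6:
  c_6 = (0.083125 + 0.184687)/2 = 0.133906
  f(c_6) = f(0.133906) = -0.122438
  f(a) × f(c) ≥ 0, new interval: [0.133906, 0.184687]
Iteration 7:
  c_7 = (0.133906 + 0.184687)/2 = 0.159297
  f(c_7) = f(0.159297) = 0.061325
  f(a) × f(c) < 0, new interval: [0.133906, 0.159297]

After 7 iteration(s), the approximation is c_7 = 0.159297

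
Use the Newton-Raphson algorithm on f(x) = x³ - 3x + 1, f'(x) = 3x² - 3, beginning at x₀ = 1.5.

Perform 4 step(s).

f(x) = x³ - 3x + 1
f'(x) = 3x² - 3
x₀ = 1.5

Newton-Raphson formula: x_{n+1} = x_n - f(x_n)/f'(x_n)

Iteration 1:
  f(1.500000) = -0.125000
  f'(1.500000) = 3.750000
  x_1 = 1.500000 - (-0.125000)/3.750000 = 1.533333
Iteration 2:
  f(1.533333) = 0.005037
  f'(1.533333) = 4.053333
  x_2 = 1.533333 - 0.005037/4.053333 = 1.532091
Iteration 3:
  f(1.532091) = 0.000007
  f'(1.532091) = 4.041905
  x_3 = 1.532091 - 0.000007/4.041905 = 1.532089
Iteration 4:
  f(1.532089) = 0.000000
  f'(1.532089) = 4.041889
  x_4 = 1.532089 - 0.000000/4.041889 = 1.532089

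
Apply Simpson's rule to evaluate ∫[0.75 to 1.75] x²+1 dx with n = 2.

f(x) = x²+1
a = 0.75, b = 1.75, n = 2
h = (b - a)/n = 0.500000

Simpson's rule: (h/3)[f(x₀) + 4f(x₁) + 2f(x₂) + ... + f(xₙ)]

x_0 = 0.7500, f(x_0) = 1.562500, coefficient = 1
x_1 = 1.2500, f(x_1) = 2.562500, coefficient = 4
x_2 = 1.7500, f(x_2) = 4.062500, coefficient = 1

I ≈ (0.500000/3) × 15.875000 = 2.645833
Exact value: 2.645833
Error: 0.000000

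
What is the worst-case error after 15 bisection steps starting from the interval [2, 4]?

Bisection error bound: |error| ≤ (b-a)/2^n
|error| ≤ (4 - 2)/2^15 = 2/2^15
|error| ≤ 0.0000610352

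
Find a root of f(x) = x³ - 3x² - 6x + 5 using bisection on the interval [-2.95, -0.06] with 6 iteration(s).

f(x) = x³ - 3x² - 6x + 5
Initial interval: [-2.95, -0.06]

Iteration 1:
  c_1 = (-2.950000 + (-0.060000))/2 = -1.505000
  f(c_1) = f(-1.505000) = 3.826062
  f(a) × f(c) < 0, new interval: [-2.950000, -1.505000]
Iteration 2:
  c_2 = (-2.950000 + (-1.505000))/2 = -2.227500
  f(c_2) = f(-2.227500) = -7.572581
  f(a) × f(c) ≥ 0, new interval: [-2.227500, -1.505000]
Iteration 3:
  c_3 = (-2.227500 + (-1.505000))/2 = -1.866250
  f(c_3) = f(-1.866250) = -0.751109
  f(a) × f(c) ≥ 0, new interval: [-1.866250, -1.505000]
Iteration 4:
  c_4 = (-1.866250 + (-1.505000))/2 = -1.685625
  f(c_4) = f(-1.685625) = 1.800335
  f(a) × f(c) < 0, new interval: [-1.866250, -1.685625]
Iteration 5:
  c_5 = (-1.866250 + (-1.685625))/2 = -1.775937
  f(c_5) = f(-1.775937) = 0.592538
  f(a) × f(c) < 0, new interval: [-1.866250, -1.775937]
Iteration 6:
  c_6 = (-1.866250 + (-1.775937))/2 = -1.821094
  f(c_6) = f(-1.821094) = -0.062028
  f(a) × f(c) ≥ 0, new interval: [-1.821094, -1.775937]

After 6 iteration(s), the approximation is c_6 = -1.821094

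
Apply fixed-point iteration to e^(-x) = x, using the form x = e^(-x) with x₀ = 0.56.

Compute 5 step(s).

Equation: e^(-x) = x
Fixed-point form: x = e^(-x)
x₀ = 0.56

x_1 = g(0.560000) = 0.571209
x_2 = g(0.571209) = 0.564842
x_3 = g(0.564842) = 0.568450
x_4 = g(0.568450) = 0.566403
x_5 = g(0.566403) = 0.567563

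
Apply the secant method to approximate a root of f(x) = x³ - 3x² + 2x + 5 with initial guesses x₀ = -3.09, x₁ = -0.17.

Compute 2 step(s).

f(x) = x³ - 3x² + 2x + 5
x₀ = -3.09, x₁ = -0.17

Secant formula: x_{n+1} = x_n - f(x_n)(x_n - x_{n-1})/(f(x_n) - f(x_{n-1}))

Iteration 1:
  f(-3.090000) = -59.327929
  f(-0.170000) = 4.568387
  x_2 = -0.170000 - 4.568387×(-0.170000 - (-3.090000))/(4.568387 - (-59.327929))
       = -0.378771
Iteration 2:
  f(-0.170000) = 4.568387
  f(-0.378771) = 3.757715
  x_3 = -0.378771 - 3.757715×(-0.378771 - (-0.170000))/(3.757715 - 4.568387)
       = -1.346488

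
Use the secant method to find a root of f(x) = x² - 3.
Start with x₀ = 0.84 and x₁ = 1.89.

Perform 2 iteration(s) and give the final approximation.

f(x) = x² - 3
x₀ = 0.84, x₁ = 1.89

Secant formula: x_{n+1} = x_n - f(x_n)(x_n - x_{n-1})/(f(x_n) - f(x_{n-1}))

Iteration 1:
  f(0.840000) = -2.294400
  f(1.890000) = 0.572100
  x_2 = 1.890000 - 0.572100×(1.890000 - 0.840000)/(0.572100 - (-2.294400))
       = 1.680440
Iteration 2:
  f(1.890000) = 0.572100
  f(1.680440) = -0.176123
  x_3 = 1.680440 - (-0.176123)×(1.680440 - 1.890000)/(-0.176123 - 0.572100)
       = 1.729768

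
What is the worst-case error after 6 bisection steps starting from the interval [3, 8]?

Bisection error bound: |error| ≤ (b-a)/2^n
|error| ≤ (8 - 3)/2^6 = 5/2^6
|error| ≤ 0.0781250000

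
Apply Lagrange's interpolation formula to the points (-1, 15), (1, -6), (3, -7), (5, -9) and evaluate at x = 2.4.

Lagrange interpolation formula:
P(x) = Σ yᵢ × Lᵢ(x)
where Lᵢ(x) = Π_{j≠i} (x - xⱼ)/(xᵢ - xⱼ)

L_0(2.4) = (2.4 - 1)/(-1 - 1) × (2.4 - 3)/(-1 - 3) × (2.4 - 5)/(-1 - 5) = -0.045500
L_1(2.4) = (2.4 - (-1))/(1 - (-1)) × (2.4 - 3)/(1 - 3) × (2.4 - 5)/(1 - 5) = 0.331500
L_2(2.4) = (2.4 - (-1))/(3 - (-1)) × (2.4 - 1)/(3 - 1) × (2.4 - 5)/(3 - 5) = 0.773500
L_3(2.4) = (2.4 - (-1))/(5 - (-1)) × (2.4 - 1)/(5 - 1) × (2.4 - 3)/(5 - 3) = -0.059500

P(2.4) = 15×L_0(2.4) + (-6)×L_1(2.4) + (-7)×L_2(2.4) + (-9)×L_3(2.4)
P(2.4) = -7.550500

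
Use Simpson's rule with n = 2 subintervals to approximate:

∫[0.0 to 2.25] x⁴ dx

f(x) = x⁴
a = 0.0, b = 2.25, n = 2
h = (b - a)/n = 1.125000

Simpson's rule: (h/3)[f(x₀) + 4f(x₁) + 2f(x₂) + ... + f(xₙ)]

x_0 = 0.0000, f(x_0) = 0.000000, coefficient = 1
x_1 = 1.1250, f(x_1) = 1.601807, coefficient = 4
x_2 = 2.2500, f(x_2) = 25.628906, coefficient = 1

I ≈ (1.125000/3) × 32.036133 = 12.013550
Exact value: 11.533008
Error: 0.480542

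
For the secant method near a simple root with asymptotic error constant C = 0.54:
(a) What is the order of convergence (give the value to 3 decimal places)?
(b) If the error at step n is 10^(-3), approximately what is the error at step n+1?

(a) Secant method has superlinear convergence with order φ = (1+√5)/2 ≈ 1.618.
    This means |e_{n+1}| ≈ C|e_n|^1.618.

(b) With |e_n| = 10^(-3) and C = 0.54:
    |e_{n+1}| ≈ 0.54 × (10^(-3))^1.618 = 0.54 × 10^(-4.85)

(a) ≈ 1.618 (golden ratio); (b) |e_{n+1}| ≈ 7.556e-06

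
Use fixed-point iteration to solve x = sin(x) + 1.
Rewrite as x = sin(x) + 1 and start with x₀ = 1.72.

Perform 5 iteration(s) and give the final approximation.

Equation: x = sin(x) + 1
Fixed-point form: x = sin(x) + 1
x₀ = 1.72

x_1 = g(1.720000) = 1.988890
x_2 = g(1.988890) = 1.913865
x_3 = g(1.913865) = 1.941727
x_4 = g(1.941727) = 1.931990
x_5 = g(1.931990) = 1.935476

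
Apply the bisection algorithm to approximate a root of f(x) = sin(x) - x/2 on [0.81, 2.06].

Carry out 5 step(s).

f(x) = sin(x) - x/2
Initial interval: [0.81, 2.06]

Iteration 1:
  c_1 = (0.810000 + 2.060000)/2 = 1.435000
  f(c_1) = f(1.435000) = 0.273294
  f(a) × f(c) ≥ 0, new interval: [1.435000, 2.060000]
Iteration 2:
  c_2 = (1.435000 + 2.060000)/2 = 1.747500
  f(c_2) = f(1.747500) = 0.110678
  f(a) × f(c) ≥ 0, new interval: [1.747500, 2.060000]
Iteration 3:
  c_3 = (1.747500 + 2.060000)/2 = 1.903750
  f(c_3) = f(1.903750) = -0.006794
  f(a) × f(c) < 0, new interval: [1.747500, 1.903750]
Iteration 4:
  c_4 = (1.747500 + 1.903750)/2 = 1.825625
  f(c_4) = f(1.825625) = 0.054894
  f(a) × f(c) ≥ 0, new interval: [1.825625, 1.903750]
Iteration 5:
  c_5 = (1.825625 + 1.903750)/2 = 1.864688
  f(c_5) = f(1.864688) = 0.024780
  f(a) × f(c) ≥ 0, new interval: [1.864688, 1.903750]

After 5 iteration(s), the approximation is c_5 = 1.864688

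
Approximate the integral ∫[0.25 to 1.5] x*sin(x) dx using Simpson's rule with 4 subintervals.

f(x) = x*sin(x)
a = 0.25, b = 1.5, n = 4
h = (b - a)/n = 0.312500

Simpson's rule: (h/3)[f(x₀) + 4f(x₁) + 2f(x₂) + ... + f(xₙ)]

x_0 = 0.2500, f(x_0) = 0.061851, coefficient = 1
x_1 = 0.5625, f(x_1) = 0.299983, coefficient = 4
x_2 = 0.8750, f(x_2) = 0.671601, coefficient = 2
x_3 = 1.1875, f(x_3) = 1.101331, coefficient = 4
x_4 = 1.5000, f(x_4) = 1.496242, coefficient = 1

I ≈ (0.312500/3) × 8.506551 = 0.886099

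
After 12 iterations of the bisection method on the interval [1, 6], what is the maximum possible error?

Bisection error bound: |error| ≤ (b-a)/2^n
|error| ≤ (6 - 1)/2^12 = 5/2^12
|error| ≤ 0.0012207031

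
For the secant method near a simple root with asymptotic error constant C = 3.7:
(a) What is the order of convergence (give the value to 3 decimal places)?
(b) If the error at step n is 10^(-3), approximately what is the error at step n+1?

(a) Secant method has superlinear convergence with order φ = (1+√5)/2 ≈ 1.618.
    This means |e_{n+1}| ≈ C|e_n|^1.618.

(b) With |e_n| = 10^(-3) and C = 3.7:
    |e_{n+1}| ≈ 3.7 × (10^(-3))^1.618 = 3.7 × 10^(-4.85)

(a) ≈ 1.618 (golden ratio); (b) |e_{n+1}| ≈ 5.177e-05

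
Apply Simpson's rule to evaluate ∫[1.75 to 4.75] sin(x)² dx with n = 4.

f(x) = sin(x)²
a = 1.75, b = 4.75, n = 4
h = (b - a)/n = 0.750000

Simpson's rule: (h/3)[f(x₀) + 4f(x₁) + 2f(x₂) + ... + f(xₙ)]

x_0 = 1.7500, f(x_0) = 0.968228, coefficient = 1
x_1 = 2.5000, f(x_1) = 0.358169, coefficient = 4
x_2 = 3.2500, f(x_2) = 0.011706, coefficient = 2
x_3 = 4.0000, f(x_3) = 0.572750, coefficient = 4
x_4 = 4.7500, f(x_4) = 0.998586, coefficient = 1

I ≈ (0.750000/3) × 5.713902 = 1.428476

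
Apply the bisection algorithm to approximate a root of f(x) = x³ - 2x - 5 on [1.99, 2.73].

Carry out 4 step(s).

f(x) = x³ - 2x - 5
Initial interval: [1.99, 2.73]

Iteration 1:
  c_1 = (1.990000 + 2.730000)/2 = 2.360000
  f(c_1) = f(2.360000) = 3.424256
  f(a) × f(c) < 0, new interval: [1.990000, 2.360000]
Iteration 2:
  c_2 = (1.990000 + 2.360000)/2 = 2.175000
  f(c_2) = f(2.175000) = 0.939109
  f(a) × f(c) < 0, new interval: [1.990000, 2.175000]
Iteration 3:
  c_3 = (1.990000 + 2.175000)/2 = 2.082500
  f(c_3) = f(2.082500) = -0.133601
  f(a) × f(c) ≥ 0, new interval: [2.082500, 2.175000]
Iteration 4:
  c_4 = (2.082500 + 2.175000)/2 = 2.128750
  f(c_4) = f(2.128750) = 0.389094
  f(a) × f(c) < 0, new interval: [2.082500, 2.128750]

After 4 iteration(s), the approximation is c_4 = 2.128750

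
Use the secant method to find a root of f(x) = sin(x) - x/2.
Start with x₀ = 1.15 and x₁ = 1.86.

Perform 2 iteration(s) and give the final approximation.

f(x) = sin(x) - x/2
x₀ = 1.15, x₁ = 1.86

Secant formula: x_{n+1} = x_n - f(x_n)(x_n - x_{n-1})/(f(x_n) - f(x_{n-1}))

Iteration 1:
  f(1.150000) = 0.337764
  f(1.860000) = 0.028471
  x_2 = 1.860000 - 0.028471×(1.860000 - 1.150000)/(0.028471 - 0.337764)
       = 1.925358
Iteration 2:
  f(1.860000) = 0.028471
  f(1.925358) = -0.024880
  x_3 = 1.925358 - (-0.024880)×(1.925358 - 1.860000)/(-0.024880 - 0.028471)
       = 1.894879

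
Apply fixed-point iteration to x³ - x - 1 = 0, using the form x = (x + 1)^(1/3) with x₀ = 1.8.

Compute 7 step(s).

Equation: x³ - x - 1 = 0
Fixed-point form: x = (x + 1)^(1/3)
x₀ = 1.8

x_1 = g(1.800000) = 1.409460
x_2 = g(1.409460) = 1.340623
x_3 = g(1.340623) = 1.327732
x_4 = g(1.327732) = 1.325290
x_5 = g(1.325290) = 1.324827
x_6 = g(1.324827) = 1.324739
x_7 = g(1.324739) = 1.324722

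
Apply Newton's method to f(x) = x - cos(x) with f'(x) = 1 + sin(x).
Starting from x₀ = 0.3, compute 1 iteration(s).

f(x) = x - cos(x)
f'(x) = 1 + sin(x)
x₀ = 0.3

Newton-Raphson formula: x_{n+1} = x_n - f(x_n)/f'(x_n)

Iteration 1:
  f(0.300000) = -0.655336
  f'(0.300000) = 1.295520
  x_1 = 0.300000 - (-0.655336)/1.295520 = 0.805848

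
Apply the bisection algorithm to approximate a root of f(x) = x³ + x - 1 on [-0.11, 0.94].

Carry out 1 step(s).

f(x) = x³ + x - 1
Initial interval: [-0.11, 0.94]

Iteration 1:
  c_1 = (-0.110000 + 0.940000)/2 = 0.415000
  f(c_1) = f(0.415000) = -0.513527
  f(a) × f(c) ≥ 0, new interval: [0.415000, 0.940000]

After 1 iteration(s), the approximation is c_1 = 0.415000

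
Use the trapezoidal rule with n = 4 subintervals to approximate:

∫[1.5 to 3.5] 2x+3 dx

f(x) = 2x+3
a = 1.5, b = 3.5, n = 4
h = (b - a)/n = 0.500000

Trapezoidal rule: (h/2)[f(x₀) + 2f(x₁) + 2f(x₂) + ... + f(xₙ)]

x_0 = 1.5000, f(x_0) = 6.000000, coefficient = 1
x_1 = 2.0000, f(x_1) = 7.000000, coefficient = 2
x_2 = 2.5000, f(x_2) = 8.000000, coefficient = 2
x_3 = 3.0000, f(x_3) = 9.000000, coefficient = 2
x_4 = 3.5000, f(x_4) = 10.000000, coefficient = 1

I ≈ (0.500000/2) × 64.000000 = 16.000000
Exact value: 16.000000
Error: 0.000000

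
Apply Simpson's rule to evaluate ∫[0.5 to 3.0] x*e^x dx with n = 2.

f(x) = x*e^x
a = 0.5, b = 3.0, n = 2
h = (b - a)/n = 1.250000

Simpson's rule: (h/3)[f(x₀) + 4f(x₁) + 2f(x₂) + ... + f(xₙ)]

x_0 = 0.5000, f(x_0) = 0.824361, coefficient = 1
x_1 = 1.7500, f(x_1) = 10.070555, coefficient = 4
x_2 = 3.0000, f(x_2) = 60.256611, coefficient = 1

I ≈ (1.250000/3) × 101.363190 = 42.234663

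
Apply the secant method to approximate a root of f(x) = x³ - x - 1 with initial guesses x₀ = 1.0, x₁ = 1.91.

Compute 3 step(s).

f(x) = x³ - x - 1
x₀ = 1.0, x₁ = 1.91

Secant formula: x_{n+1} = x_n - f(x_n)(x_n - x_{n-1})/(f(x_n) - f(x_{n-1}))

Iteration 1:
  f(1.000000) = -1.000000
  f(1.910000) = 4.057871
  x_2 = 1.910000 - 4.057871×(1.910000 - 1.000000)/(4.057871 - (-1.000000))
       = 1.179918
Iteration 2:
  f(1.910000) = 4.057871
  f(1.179918) = -0.537230
  x_3 = 1.179918 - (-0.537230)×(1.179918 - 1.910000)/(-0.537230 - 4.057871)
       = 1.265274
Iteration 3:
  f(1.179918) = -0.537230
  f(1.265274) = -0.239673
  x_4 = 1.265274 - (-0.239673)×(1.265274 - 1.179918)/(-0.239673 - (-0.537230))
       = 1.334026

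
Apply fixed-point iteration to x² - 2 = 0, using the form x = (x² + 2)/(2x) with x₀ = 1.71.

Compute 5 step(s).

Equation: x² - 2 = 0
Fixed-point form: x = (x² + 2)/(2x)
x₀ = 1.71

x_1 = g(1.710000) = 1.439795
x_2 = g(1.439795) = 1.414441
x_3 = g(1.414441) = 1.414214
x_4 = g(1.414214) = 1.414214
x_5 = g(1.414214) = 1.414214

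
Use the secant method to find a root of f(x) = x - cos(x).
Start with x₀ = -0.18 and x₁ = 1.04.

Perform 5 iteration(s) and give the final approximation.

f(x) = x - cos(x)
x₀ = -0.18, x₁ = 1.04

Secant formula: x_{n+1} = x_n - f(x_n)(x_n - x_{n-1})/(f(x_n) - f(x_{n-1}))

Iteration 1:
  f(-0.180000) = -1.163844
  f(1.040000) = 0.533780
  x_2 = 1.040000 - 0.533780×(1.040000 - (-0.180000))/(0.533780 - (-1.163844))
       = 0.656398
Iteration 2:
  f(1.040000) = 0.533780
  f(0.656398) = -0.135797
  x_3 = 0.656398 - (-0.135797)×(0.656398 - 1.040000)/(-0.135797 - 0.533780)
       = 0.734197
Iteration 3:
  f(0.656398) = -0.135797
  f(0.734197) = -0.008173
  x_4 = 0.734197 - (-0.008173)×(0.734197 - 0.656398)/(-0.008173 - (-0.135797))
       = 0.739179
Iteration 4:
  f(0.734197) = -0.008173
  f(0.739179) = 0.000156
  x_5 = 0.739179 - 0.000156×(0.739179 - 0.734197)/(0.000156 - (-0.008173))
       = 0.739085
Iteration 5:
  f(0.739179) = 0.000156
  f(0.739085) = 0.000000
  x_6 = 0.739085 - 0.000000×(0.739085 - 0.739179)/(0.000000 - 0.000156)
       = 0.739085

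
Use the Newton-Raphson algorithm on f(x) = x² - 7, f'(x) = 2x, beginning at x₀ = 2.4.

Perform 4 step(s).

f(x) = x² - 7
f'(x) = 2x
x₀ = 2.4

Newton-Raphson formula: x_{n+1} = x_n - f(x_n)/f'(x_n)

Iteration 1:
  f(2.400000) = -1.240000
  f'(2.400000) = 4.800000
  x_1 = 2.400000 - (-1.240000)/4.800000 = 2.658333
Iteration 2:
  f(2.658333) = 0.066736
  f'(2.658333) = 5.316667
  x_2 = 2.658333 - 0.066736/5.316667 = 2.645781
Iteration 3:
  f(2.645781) = 0.000158
  f'(2.645781) = 5.291562
  x_3 = 2.645781 - 0.000158/5.291562 = 2.645751
Iteration 4:
  f(2.645751) = 0.000000
  f'(2.645751) = 5.291503
  x_4 = 2.645751 - 0.000000/5.291503 = 2.645751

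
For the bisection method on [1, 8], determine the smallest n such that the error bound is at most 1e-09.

We need (b-a)/2^n ≤ 1e-09
(8 - 1)/2^n ≤ 1e-09
7/2^n ≤ 1e-09
2^n ≥ 7000000000
n ≥ log₂(7000000000) = 32.70
n ≥ 33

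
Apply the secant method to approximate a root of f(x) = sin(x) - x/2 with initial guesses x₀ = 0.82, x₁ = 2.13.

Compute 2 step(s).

f(x) = sin(x) - x/2
x₀ = 0.82, x₁ = 2.13

Secant formula: x_{n+1} = x_n - f(x_n)(x_n - x_{n-1})/(f(x_n) - f(x_{n-1}))

Iteration 1:
  f(0.820000) = 0.321146
  f(2.130000) = -0.217322
  x_2 = 2.130000 - (-0.217322)×(2.130000 - 0.820000)/(-0.217322 - 0.321146)
       = 1.601293
Iteration 2:
  f(2.130000) = -0.217322
  f(1.601293) = 0.198889
  x_3 = 1.601293 - 0.198889×(1.601293 - 2.130000)/(0.198889 - (-0.217322))
       = 1.853938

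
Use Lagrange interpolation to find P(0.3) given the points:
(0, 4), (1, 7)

Lagrange interpolation formula:
P(x) = Σ yᵢ × Lᵢ(x)
where Lᵢ(x) = Π_{j≠i} (x - xⱼ)/(xᵢ - xⱼ)

L_0(0.3) = (0.3 - 1)/(0 - 1) = 0.700000
L_1(0.3) = (0.3 - 0)/(1 - 0) = 0.300000

P(0.3) = 4×L_0(0.3) + 7×L_1(0.3)
P(0.3) = 4.900000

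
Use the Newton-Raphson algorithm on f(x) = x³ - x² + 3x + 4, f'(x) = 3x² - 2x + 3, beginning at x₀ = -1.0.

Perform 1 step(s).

f(x) = x³ - x² + 3x + 4
f'(x) = 3x² - 2x + 3
x₀ = -1.0

Newton-Raphson formula: x_{n+1} = x_n - f(x_n)/f'(x_n)

Iteration 1:
  f(-1.000000) = -1.000000
  f'(-1.000000) = 8.000000
  x_1 = -1.000000 - (-1.000000)/8.000000 = -0.875000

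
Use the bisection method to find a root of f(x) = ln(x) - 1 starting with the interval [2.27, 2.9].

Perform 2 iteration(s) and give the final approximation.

f(x) = ln(x) - 1
Initial interval: [2.27, 2.9]

Iteration 1:
  c_1 = (2.270000 + 2.900000)/2 = 2.585000
  f(c_1) = f(2.585000) = -0.050274
  f(a) × f(c) ≥ 0, new interval: [2.585000, 2.900000]
Iteration 2:
  c_2 = (2.585000 + 2.900000)/2 = 2.742500
  f(c_2) = f(2.742500) = 0.008870
  f(a) × f(c) < 0, new interval: [2.585000, 2.742500]

After 2 iteration(s), the approximation is c_2 = 2.742500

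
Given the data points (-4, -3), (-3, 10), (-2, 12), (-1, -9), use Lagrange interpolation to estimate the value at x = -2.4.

Lagrange interpolation formula:
P(x) = Σ yᵢ × Lᵢ(x)
where Lᵢ(x) = Π_{j≠i} (x - xⱼ)/(xᵢ - xⱼ)

L_0(-2.4) = (-2.4 - (-3))/(-4 - (-3)) × (-2.4 - (-2))/(-4 - (-2)) × (-2.4 - (-1))/(-4 - (-1)) = -0.056000
L_1(-2.4) = (-2.4 - (-4))/(-3 - (-4)) × (-2.4 - (-2))/(-3 - (-2)) × (-2.4 - (-1))/(-3 - (-1)) = 0.448000
L_2(-2.4) = (-2.4 - (-4))/(-2 - (-4)) × (-2.4 - (-3))/(-2 - (-3)) × (-2.4 - (-1))/(-2 - (-1)) = 0.672000
L_3(-2.4) = (-2.4 - (-4))/(-1 - (-4)) × (-2.4 - (-3))/(-1 - (-3)) × (-2.4 - (-2))/(-1 - (-2)) = -0.064000

P(-2.4) = (-3)×L_0(-2.4) + 10×L_1(-2.4) + 12×L_2(-2.4) + (-9)×L_3(-2.4)
P(-2.4) = 13.288000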